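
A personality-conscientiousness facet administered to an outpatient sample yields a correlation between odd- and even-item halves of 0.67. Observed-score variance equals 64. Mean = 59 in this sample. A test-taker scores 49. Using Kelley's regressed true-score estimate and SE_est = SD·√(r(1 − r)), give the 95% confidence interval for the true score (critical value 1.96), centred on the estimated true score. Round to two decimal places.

SD = √64 ≈ 8.0000
Full-length reliability (Spearman-Brown) = 2(0.67)/(1+0.67) ≈ 0.8024
Estimated true score = 0.8024·49 + (1 − 0.8024)·59 ≈ 50.9760
SE_est = SD · √(r(1 − r)) = 8.0000 · √0.1586 ≈ 8.0000 · 0.3982 ≈ 3.1855
CI = 50.9760 ± 1.96 · 3.1855 → [44.7324, 57.2197]

[44.73, 57.22]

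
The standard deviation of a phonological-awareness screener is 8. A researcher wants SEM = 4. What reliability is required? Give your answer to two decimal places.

Required reliability = 1 − (SEM/SD)² = 1 − 0.25000 ≃ 0.75000

0.75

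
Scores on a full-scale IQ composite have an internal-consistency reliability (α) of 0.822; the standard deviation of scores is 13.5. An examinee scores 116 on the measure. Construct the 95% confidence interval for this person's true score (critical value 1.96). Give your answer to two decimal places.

[104.84, 127.16]

SEM = 13.5000*√(1 − 0.8220) ≃ 5.6957
Half-width = 1.96*5.6957 ≃ 11.1635
95% CI: 116 ± 11.1635 = [104.8365, 127.1635]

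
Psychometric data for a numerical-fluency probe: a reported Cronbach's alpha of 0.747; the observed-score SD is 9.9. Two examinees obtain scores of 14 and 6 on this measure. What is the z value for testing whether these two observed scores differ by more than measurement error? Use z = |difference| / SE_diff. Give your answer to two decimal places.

The standard error of measurement is 9.9000×√(1 − 0.7470) ≈ 9.9000×0.5030 ≈ 4.9796.
SE_diff = SEM × √2 ≈ 4.9796 × 1.4142 ≈ 7.0422
z = |14 − 6| / 7.0422 = 8 / 7.0422 ≈ 1.1360

1.14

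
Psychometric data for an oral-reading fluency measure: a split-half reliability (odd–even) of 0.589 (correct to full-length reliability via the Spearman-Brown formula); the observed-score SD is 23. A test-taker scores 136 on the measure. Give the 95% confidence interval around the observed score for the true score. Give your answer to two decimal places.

Full-length reliability (Spearman-Brown) = 2(0.589)/(1+0.589) ≈ 0.7413
SEM = 23.0000*√(1 − 0.7413) ≈ 11.6973
1.96 * SEM ≈ 22.9268
CI = 136 ± 22.9268 → [113.0732, 158.9268]

[113.07, 158.93]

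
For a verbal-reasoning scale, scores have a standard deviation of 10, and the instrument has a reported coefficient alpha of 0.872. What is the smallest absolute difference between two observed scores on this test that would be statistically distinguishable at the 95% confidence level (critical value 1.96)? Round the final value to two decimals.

9.92

SEM = 10.0000 · √(1 − 0.8720) = 10.0000 · √0.1280 ≃ 10.0000 · 0.3578 ≃ 3.5777
Standard error of the difference = 3.5777·√2 ≃ 5.0596
Minimum reliable difference = 1.96 · SE_diff ≃ 1.96 · 5.0596 ≃ 9.9169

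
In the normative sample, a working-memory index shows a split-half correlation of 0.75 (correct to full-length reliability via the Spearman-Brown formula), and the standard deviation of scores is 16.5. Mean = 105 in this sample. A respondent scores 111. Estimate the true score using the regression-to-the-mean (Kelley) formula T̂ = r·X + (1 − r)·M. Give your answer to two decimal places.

Spearman-Brown: r = 2(0.75) / (1 + 0.75) = 1.500 / 1.750 ≈ 0.857
T̂ = 0.857(111) + 0.143(105) ≈ 110.143

110.14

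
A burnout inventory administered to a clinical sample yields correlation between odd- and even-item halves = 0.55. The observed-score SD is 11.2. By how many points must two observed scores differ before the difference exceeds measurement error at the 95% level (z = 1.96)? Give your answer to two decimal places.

16.73

r_full = 2·0.55 / (1 + 0.55) ≈ 0.7097
SEM = 11.2000*√(1 − 0.7097) ≈ 6.0347
SE_diff = SEM * √2 ≈ 6.0347 * 1.4142 ≈ 8.5344
Smallest detectable difference = 1.96*8.5344 ≈ 16.7274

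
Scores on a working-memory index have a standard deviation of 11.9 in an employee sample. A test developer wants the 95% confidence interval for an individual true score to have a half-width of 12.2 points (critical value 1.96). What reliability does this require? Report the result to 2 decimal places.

SEM needed = half-width / z = 12.2/1.96 ≃ 6.2245
r = 1 − (SEM / SD)² = 1 − (6.2245 / 11.9)² ≃ 1 − 0.2736 ≃ 0.7264

0.73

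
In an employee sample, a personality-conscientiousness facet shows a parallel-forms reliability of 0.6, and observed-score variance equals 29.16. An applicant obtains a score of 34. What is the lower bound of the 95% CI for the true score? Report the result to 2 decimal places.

SD = √29.16 ≈ 5.40000
SEM = 5.40000 * √(1 − 0.60000) = 5.40000 * √0.40000 ≈ 5.40000 * 0.63246 ≈ 3.41526
Margin = 1.96 * 3.41526 ≈ 6.69391
Lower limit = 34 − 6.69391 ≈ 27.30609

27.31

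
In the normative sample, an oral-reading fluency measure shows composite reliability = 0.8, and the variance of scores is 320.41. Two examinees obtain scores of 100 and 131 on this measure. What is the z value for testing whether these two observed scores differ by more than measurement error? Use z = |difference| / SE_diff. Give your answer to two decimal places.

SD = √320.41 = 17.9000
The standard error of measurement is 17.9000·√(1 − 0.8000) ≈ 17.9000·0.4472 ≈ 8.0051.
Standard error of the difference = 8.0051·√2 ≈ 11.3210
z = |100 − 131| / 11.3210 = 31 / 11.3210 ≈ 2.7383

2.74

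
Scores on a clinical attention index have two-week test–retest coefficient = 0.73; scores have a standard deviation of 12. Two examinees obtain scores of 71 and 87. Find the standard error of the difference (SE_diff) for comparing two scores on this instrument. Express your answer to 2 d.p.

SEM = 12.000 · √(1 − 0.730) = 12.000 · √0.270 ≃ 12.000 · 0.520 ≃ 6.235
Standard error of the difference = 6.235·√2 ≃ 8.818

8.82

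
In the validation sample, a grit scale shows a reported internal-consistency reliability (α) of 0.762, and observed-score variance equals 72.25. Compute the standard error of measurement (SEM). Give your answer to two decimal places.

4.15

SD = √72.25 ≈ 8.500
SEM = 8.500 * √(1 − 0.762) = 8.500 * √0.238 ≈ 8.500 * 0.488 ≈ 4.147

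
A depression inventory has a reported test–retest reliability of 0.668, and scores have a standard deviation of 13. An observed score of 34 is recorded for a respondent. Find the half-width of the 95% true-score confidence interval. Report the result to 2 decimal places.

14.68

SEM = 13.0000 * √(1 − 0.6680) = 13.0000 * √0.3320 ≃ 13.0000 * 0.5762 ≃ 7.4905
1.96 * SEM ≃ 14.6814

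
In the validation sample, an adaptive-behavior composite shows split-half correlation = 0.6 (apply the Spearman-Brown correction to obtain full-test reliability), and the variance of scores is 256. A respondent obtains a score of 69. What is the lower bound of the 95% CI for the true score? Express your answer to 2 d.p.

53.32

SD = √256 ≈ 16.000
r_full = 2·0.6 / (1 + 0.6) ≈ 0.750
SEM = 16.000 × √(1 − 0.750) = 16.000 × √0.250 ≈ 16.000 × 0.500 ≈ 8.000
Half-width = 1.96×8.000 ≈ 15.680
Lower limit = 69 − 15.680 ≈ 53.320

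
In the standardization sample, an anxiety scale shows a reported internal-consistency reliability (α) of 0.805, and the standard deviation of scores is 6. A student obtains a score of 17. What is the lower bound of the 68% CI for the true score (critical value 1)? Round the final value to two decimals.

14.35

The standard error of measurement is 6.000*√(1 − 0.805) ≈ 6.000*0.442 ≈ 2.650.
1 * SEM ≈ 2.650
Lower limit = 17 − 2.650 ≈ 14.350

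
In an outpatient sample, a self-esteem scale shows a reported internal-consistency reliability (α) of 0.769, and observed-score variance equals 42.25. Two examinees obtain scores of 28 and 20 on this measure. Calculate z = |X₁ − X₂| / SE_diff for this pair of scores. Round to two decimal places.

SD = √42.25 = 6.5000
The standard error of measurement is 6.5000*√(1 − 0.7690) ≈ 6.5000*0.4806 ≈ 3.1241.
SE_diff = SEM * √2 ≈ 3.1241 * 1.4142 ≈ 4.4181
z = 8 / 4.4181 ≈ 1.8107

1.81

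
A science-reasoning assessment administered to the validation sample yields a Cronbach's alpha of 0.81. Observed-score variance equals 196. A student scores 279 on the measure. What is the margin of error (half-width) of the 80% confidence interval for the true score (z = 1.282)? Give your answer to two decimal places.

SD = √196 = 14.0000
SEM = 14.0000×√(1 − 0.8100) ≈ 6.1025
Half-width = 1.282×6.1025 ≈ 7.8234

7.82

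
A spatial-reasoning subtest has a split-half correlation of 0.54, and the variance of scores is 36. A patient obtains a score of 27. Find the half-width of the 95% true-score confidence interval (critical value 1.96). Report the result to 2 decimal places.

6.43

SD = √36 ≈ 6.0000
Full-length reliability (Spearman-Brown) = 2(0.54)/(1+0.54) ≈ 0.7013
The standard error of measurement is 6.0000×√(1 − 0.7013) ≈ 6.0000×0.5465 ≈ 3.2792.
Half-width = 1.96×3.2792 ≈ 6.4273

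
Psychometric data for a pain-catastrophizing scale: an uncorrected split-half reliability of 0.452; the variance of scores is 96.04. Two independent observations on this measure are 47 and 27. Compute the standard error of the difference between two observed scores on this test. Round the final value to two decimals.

8.51

σ = 96.04^(1/2) = 9.800
Spearman-Brown: r = 2(0.452) / (1 + 0.452) = 0.904 / 1.452 ≃ 0.623
SEM = 9.800 · √(1 − 0.623) = 9.800 · √0.377 ≃ 9.800 · 0.614 ≃ 6.021
SE_diff = SEM · √2 ≃ 6.021 · 1.414 ≃ 8.514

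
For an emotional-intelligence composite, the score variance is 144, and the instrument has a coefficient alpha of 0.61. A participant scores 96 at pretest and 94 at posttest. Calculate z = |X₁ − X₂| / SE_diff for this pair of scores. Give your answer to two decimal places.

SD = √144 ≃ 12.000
SEM = 12.000 · √(1 − 0.610) = 12.000 · √0.390 ≃ 12.000 · 0.624 ≃ 7.494
Standard error of the difference = 7.494·√2 ≃ 10.598
z = 2 / 10.598 ≃ 0.189

0.19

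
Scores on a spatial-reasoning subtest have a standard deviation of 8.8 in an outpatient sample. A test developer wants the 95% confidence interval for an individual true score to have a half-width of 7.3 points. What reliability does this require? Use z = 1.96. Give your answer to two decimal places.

0.82

SEM needed = half-width / z = 7.3/1.96 ≃ 3.72449
Required reliability = 1 − (SEM/SD)² = 1 − 0.17913 ≃ 0.82087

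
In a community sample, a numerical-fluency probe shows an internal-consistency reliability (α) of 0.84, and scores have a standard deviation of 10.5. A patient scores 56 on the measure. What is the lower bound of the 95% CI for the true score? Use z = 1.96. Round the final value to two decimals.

The standard error of measurement is 10.5000×√(1 − 0.8400) ≈ 10.5000×0.4000 ≈ 4.2000.
1.96 × SEM ≈ 8.2320
Lower bound: 56 − 8.2320 = 47.7680

47.77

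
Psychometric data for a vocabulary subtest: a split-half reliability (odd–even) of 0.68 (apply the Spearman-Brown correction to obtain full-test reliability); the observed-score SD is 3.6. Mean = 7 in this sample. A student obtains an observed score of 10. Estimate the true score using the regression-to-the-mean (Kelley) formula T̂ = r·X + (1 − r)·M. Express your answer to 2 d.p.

Spearman-Brown: r = 2(0.68) / (1 + 0.68) = 1.360 / 1.680 ≈ 0.810
T̂ = 0.810(10) + 0.190(7) ≈ 9.429

9.43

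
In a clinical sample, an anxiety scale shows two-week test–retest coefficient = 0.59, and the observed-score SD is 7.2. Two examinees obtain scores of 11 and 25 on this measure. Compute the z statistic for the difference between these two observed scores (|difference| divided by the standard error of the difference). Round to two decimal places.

SEM = 7.200 · √(1 − 0.590) = 7.200 · √0.410 ≈ 7.200 · 0.640 ≈ 4.610
SE_diff = √2 · SEM ≈ 6.520
z = 14 / 6.520 ≈ 2.147

2.15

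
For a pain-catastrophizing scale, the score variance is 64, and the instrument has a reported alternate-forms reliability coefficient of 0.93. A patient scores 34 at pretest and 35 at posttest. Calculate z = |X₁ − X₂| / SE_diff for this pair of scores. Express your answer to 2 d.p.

0.33

σ = 64^(1/2) = 8.0000
SEM = 8.0000×√(1 − 0.9300) ≈ 2.1166
SE_diff = SEM × √2 ≈ 2.1166 × 1.4142 ≈ 2.9933
z = |34 − 35| / 2.9933 = 1 / 2.9933 ≈ 0.3341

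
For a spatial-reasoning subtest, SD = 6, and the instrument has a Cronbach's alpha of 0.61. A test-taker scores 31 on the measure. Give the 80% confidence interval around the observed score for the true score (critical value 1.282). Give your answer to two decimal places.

SEM = 6.00000 * √(1 − 0.61000) = 6.00000 * √0.39000 ≈ 6.00000 * 0.62450 ≈ 3.74700
Margin = 1.282 * 3.74700 ≈ 4.80365
80% CI: 31 ± 4.80365 = [26.19635, 35.80365]

[26.20, 35.80]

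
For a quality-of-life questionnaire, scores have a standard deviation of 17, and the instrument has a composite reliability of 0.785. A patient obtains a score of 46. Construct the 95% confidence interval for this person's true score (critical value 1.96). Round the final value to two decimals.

[30.55, 61.45]

SEM = 17.00000 * √(1 − 0.78500) = 17.00000 * √0.21500 ≃ 17.00000 * 0.46368 ≃ 7.88258
Half-width = 1.96*7.88258 ≃ 15.44985
Interval: (30.55015, 61.44985)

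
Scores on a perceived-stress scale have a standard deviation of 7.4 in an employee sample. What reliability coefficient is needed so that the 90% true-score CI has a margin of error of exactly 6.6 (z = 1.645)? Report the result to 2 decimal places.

SEM needed = half-width / z = 6.6/1.645 ≈ 4.012
r = 1 − (SEM / SD)² = 1 − (4.012 / 7.4)² ≈ 1 − 0.294 ≈ 0.706

0.71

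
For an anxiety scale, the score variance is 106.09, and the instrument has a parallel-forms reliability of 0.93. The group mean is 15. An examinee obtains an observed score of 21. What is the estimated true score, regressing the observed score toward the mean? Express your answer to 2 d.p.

20.58

Estimated true score = 0.9300*21 + (1 − 0.9300)*15 ≈ 20.5800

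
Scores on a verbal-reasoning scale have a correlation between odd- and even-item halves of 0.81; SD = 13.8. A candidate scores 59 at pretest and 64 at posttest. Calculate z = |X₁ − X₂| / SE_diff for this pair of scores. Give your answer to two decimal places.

Full-length reliability (Spearman-Brown) = 2(0.81)/(1+0.81) ≃ 0.8950
SEM = 13.8000 * √(1 − 0.8950) = 13.8000 * √0.1050 ≃ 13.8000 * 0.3240 ≃ 4.4711
Standard error of the difference = 4.4711·√2 ≃ 6.3231
z = 5 / 6.3231 ≃ 0.7907

0.79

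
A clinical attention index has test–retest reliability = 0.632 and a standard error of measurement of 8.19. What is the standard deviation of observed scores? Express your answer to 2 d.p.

13.50

SD = SEM / √(1 − r) = 8.19 / √0.368 ≈ 8.19 / 0.607 ≈ 13.501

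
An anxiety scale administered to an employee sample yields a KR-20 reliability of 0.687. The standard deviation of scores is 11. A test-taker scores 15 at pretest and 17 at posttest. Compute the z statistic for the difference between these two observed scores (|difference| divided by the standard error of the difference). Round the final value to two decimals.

The standard error of measurement is 11.00000*√(1 − 0.68700) ≈ 11.00000*0.55946 ≈ 6.15410.
Standard error of the difference = 6.15410·√2 ≈ 8.70322
z = 2 / 8.70322 ≈ 0.22980

0.23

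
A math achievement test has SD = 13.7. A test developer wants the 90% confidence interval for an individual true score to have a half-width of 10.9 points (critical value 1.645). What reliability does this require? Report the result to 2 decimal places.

0.77

Required SEM = 10.9 / 1.645 ≈ 6.62614
r = 1 − (SEM / SD)² = 1 − (6.62614 / 13.7)² ≈ 1 − 0.23393 ≈ 0.76607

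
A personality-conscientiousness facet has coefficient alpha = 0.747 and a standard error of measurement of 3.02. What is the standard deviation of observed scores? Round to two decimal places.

6.00

SD = 3.02 / √(1 − 0.747) ≃ 6.0041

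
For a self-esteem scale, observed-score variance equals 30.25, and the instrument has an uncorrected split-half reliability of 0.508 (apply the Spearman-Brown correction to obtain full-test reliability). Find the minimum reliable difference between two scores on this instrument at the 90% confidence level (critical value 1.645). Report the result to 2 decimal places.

7.31

SD = √30.25 = 5.5000
Spearman-Brown: r = 2(0.508) / (1 + 0.508) = 1.0160 / 1.5080 ≈ 0.6737
The standard error of measurement is 5.5000*√(1 − 0.6737) ≈ 5.5000*0.5712 ≈ 3.1416.
Standard error of the difference = 3.1416·√2 ≈ 4.4428
Minimum reliable difference = 1.645 * SE_diff ≈ 1.645 * 4.4428 ≈ 7.3085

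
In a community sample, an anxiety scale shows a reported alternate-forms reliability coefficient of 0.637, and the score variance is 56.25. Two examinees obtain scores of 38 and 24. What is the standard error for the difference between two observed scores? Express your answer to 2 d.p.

SD = √56.25 = 7.500
SEM = 7.500×√(1 − 0.637) ≈ 4.519
SE_diff = √2 × SEM ≈ 6.390

6.39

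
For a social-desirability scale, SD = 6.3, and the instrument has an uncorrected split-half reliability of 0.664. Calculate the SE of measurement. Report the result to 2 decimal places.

2.83

Full-length reliability (Spearman-Brown) = 2(0.664)/(1+0.664) ≃ 0.798
SEM = 6.300*√(1 − 0.798) ≃ 2.831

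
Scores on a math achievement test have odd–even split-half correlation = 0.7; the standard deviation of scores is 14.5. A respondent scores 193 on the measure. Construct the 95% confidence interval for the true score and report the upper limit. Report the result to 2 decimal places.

Spearman-Brown: r = 2(0.7) / (1 + 0.7) = 1.400 / 1.700 ≃ 0.824
SEM = 14.500·√(1 − 0.824) ≃ 6.091
Margin = 1.96 · 6.091 ≃ 11.939
Upper limit = 193 + 11.939 ≃ 204.939

204.94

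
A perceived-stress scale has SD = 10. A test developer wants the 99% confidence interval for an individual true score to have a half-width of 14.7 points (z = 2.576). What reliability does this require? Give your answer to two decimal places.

SEM needed = half-width / z = 14.7/2.576 ≃ 5.707
Required reliability = 1 − (SEM/SD)² = 1 − 0.326 ≃ 0.674

0.67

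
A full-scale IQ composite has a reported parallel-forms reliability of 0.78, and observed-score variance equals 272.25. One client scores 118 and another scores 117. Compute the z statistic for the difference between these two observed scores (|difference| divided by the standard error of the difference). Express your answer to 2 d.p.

σ = 272.25^(1/2) = 16.500
SEM = 16.500 · √(1 − 0.780) = 16.500 · √0.220 ≈ 16.500 · 0.469 ≈ 7.739
SE_diff = √2 · SEM ≈ 10.945
z = |118 − 117| / 10.945 = 1 / 10.945 ≈ 0.091

0.09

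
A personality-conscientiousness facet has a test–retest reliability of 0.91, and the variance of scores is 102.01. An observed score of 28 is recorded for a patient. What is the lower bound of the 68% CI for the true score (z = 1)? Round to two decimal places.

SD = √102.01 ≈ 10.100
The standard error of measurement is 10.100·√(1 − 0.910) ≈ 10.100·0.300 ≈ 3.030.
Half-width = 1·3.030 ≈ 3.030
Lower limit = 28 − 3.030 ≈ 24.970

24.97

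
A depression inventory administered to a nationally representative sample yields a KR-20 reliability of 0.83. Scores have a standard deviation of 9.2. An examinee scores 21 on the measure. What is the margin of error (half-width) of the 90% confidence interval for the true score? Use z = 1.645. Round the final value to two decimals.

SEM = 9.20000·√(1 − 0.83000) ≈ 3.79326
Margin = 1.645 · 3.79326 ≈ 6.23991

6.24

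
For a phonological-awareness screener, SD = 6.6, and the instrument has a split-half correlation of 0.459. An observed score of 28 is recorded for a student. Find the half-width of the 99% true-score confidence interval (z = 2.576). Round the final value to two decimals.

r_full = 2·0.459 / (1 + 0.459) ≈ 0.629
SEM = 6.600 × √(1 − 0.629) = 6.600 × √0.371 ≈ 6.600 × 0.609 ≈ 4.019
Margin = 2.576 × 4.019 ≈ 10.353

10.35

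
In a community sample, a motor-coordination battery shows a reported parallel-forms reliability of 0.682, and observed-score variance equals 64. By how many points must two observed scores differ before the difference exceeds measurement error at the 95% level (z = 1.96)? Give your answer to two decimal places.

SD = √64 ≈ 8.0000
SEM = 8.0000 * √(1 − 0.6820) = 8.0000 * √0.3180 ≈ 8.0000 * 0.5639 ≈ 4.5113
SE_diff = SEM * √2 ≈ 4.5113 * 1.4142 ≈ 6.3800
Smallest detectable difference = 1.96*6.3800 ≈ 12.5047

12.50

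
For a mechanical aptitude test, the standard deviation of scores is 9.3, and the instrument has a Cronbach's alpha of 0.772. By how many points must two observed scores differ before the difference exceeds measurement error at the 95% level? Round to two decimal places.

SEM = 9.3000 · √(1 − 0.7720) = 9.3000 · √0.2280 ≈ 9.3000 · 0.4775 ≈ 4.4407
Standard error of the difference = 4.4407·√2 ≈ 6.2801
Minimum reliable difference = 1.96 · SE_diff ≈ 1.96 · 6.2801 ≈ 12.3090

12.31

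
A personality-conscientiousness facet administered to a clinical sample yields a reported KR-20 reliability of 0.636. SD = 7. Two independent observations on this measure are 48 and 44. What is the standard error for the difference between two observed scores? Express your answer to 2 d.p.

SEM = 7.000×√(1 − 0.636) ≈ 4.223
SE_diff = √2 × SEM ≈ 5.973

5.97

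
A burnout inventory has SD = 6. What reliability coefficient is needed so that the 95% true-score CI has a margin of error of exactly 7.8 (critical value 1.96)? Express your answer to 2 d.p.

0.56

SEM needed = half-width / z = 7.8/1.96 ≃ 3.9796
r = 1 − (SEM / SD)² = 1 − (3.9796 / 6)² ≃ 1 − 0.4399 ≃ 0.5601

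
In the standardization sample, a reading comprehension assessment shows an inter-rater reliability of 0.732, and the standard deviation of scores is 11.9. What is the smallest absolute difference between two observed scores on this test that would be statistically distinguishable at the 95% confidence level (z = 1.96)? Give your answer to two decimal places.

17.08

SEM = 11.9000 · √(1 − 0.7320) = 11.9000 · √0.2680 ≈ 11.9000 · 0.5177 ≈ 6.1605
SE_diff = √2 · SEM ≈ 8.7122
Minimum reliable difference = 1.96 · SE_diff ≈ 1.96 · 8.7122 ≈ 17.0760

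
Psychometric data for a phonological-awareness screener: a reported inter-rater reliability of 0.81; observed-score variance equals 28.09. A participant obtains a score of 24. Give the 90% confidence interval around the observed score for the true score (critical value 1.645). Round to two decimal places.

SD = √28.09 = 5.3000
The standard error of measurement is 5.3000*√(1 − 0.8100) ≈ 5.3000*0.4359 ≈ 2.3102.
Margin = 1.645 * 2.3102 ≈ 3.8003
CI = 24 ± 3.8003 → [20.1997, 27.8003]

[20.20, 27.80]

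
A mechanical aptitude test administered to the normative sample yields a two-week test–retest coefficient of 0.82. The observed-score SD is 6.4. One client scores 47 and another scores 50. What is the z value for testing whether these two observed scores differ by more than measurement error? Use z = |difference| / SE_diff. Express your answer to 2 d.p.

SEM = 6.40000 · √(1 − 0.82000) = 6.40000 · √0.18000 ≃ 6.40000 · 0.42426 ≃ 2.71529
SE_diff = √2 · SEM ≃ 3.84000
z = 3 / 3.84000 ≃ 0.78125

0.78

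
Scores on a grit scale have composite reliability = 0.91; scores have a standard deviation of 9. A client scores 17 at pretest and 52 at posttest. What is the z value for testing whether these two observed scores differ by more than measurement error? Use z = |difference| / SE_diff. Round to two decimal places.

9.17

SEM = 9.000×√(1 − 0.910) ≈ 2.700
SE_diff = SEM × √2 ≈ 2.700 × 1.414 ≈ 3.818
z = 35 / 3.818 ≈ 9.166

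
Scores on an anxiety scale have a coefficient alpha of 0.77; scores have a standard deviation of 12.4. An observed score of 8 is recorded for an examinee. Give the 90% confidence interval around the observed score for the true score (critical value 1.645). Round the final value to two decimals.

SEM = 12.400·√(1 − 0.770) ≈ 5.947
Margin = 1.645 · 5.947 ≈ 9.783
90% CI: 8 ± 9.783 = [-1.783, 17.783]

[-1.78, 17.78]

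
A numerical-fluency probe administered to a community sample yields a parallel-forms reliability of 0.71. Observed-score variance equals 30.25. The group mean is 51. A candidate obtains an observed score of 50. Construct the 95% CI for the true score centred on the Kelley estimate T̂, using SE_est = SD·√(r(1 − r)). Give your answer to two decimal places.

σ = 30.25^(1/2) = 5.500
T̂ = 0.710(50) + 0.290(51) ≃ 50.290
SE_est = 5.500·√[r(1 − r)] ≃ 2.496
95% CI: 50.290 ± 4.892 ≃ (45.398, 55.182)

[45.40, 55.18]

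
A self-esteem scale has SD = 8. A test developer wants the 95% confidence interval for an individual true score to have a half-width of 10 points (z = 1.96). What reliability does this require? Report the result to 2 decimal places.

0.59

Required SEM = 10 / 1.96 ≈ 5.102
r = 1 − (SEM / SD)² = 1 − (5.102 / 8)² ≈ 1 − 0.407 ≈ 0.593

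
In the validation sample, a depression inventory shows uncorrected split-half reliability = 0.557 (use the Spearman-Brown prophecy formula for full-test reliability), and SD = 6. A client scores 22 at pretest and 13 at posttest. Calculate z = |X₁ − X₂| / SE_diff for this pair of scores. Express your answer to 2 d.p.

Full-length reliability (Spearman-Brown) = 2(0.557)/(1+0.557) ≈ 0.715
The standard error of measurement is 6.000×√(1 − 0.715) ≈ 6.000×0.533 ≈ 3.200.
Standard error of the difference = 3.200·√2 ≈ 4.526
z = |22 − 13| / 4.526 = 9 / 4.526 ≈ 1.988

1.99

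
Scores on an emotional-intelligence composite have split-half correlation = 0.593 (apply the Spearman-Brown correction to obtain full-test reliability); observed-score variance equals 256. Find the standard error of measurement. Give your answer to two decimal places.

8.09

SD = √256 = 16.000
Full-length reliability (Spearman-Brown) = 2(0.593)/(1+0.593) ≈ 0.745
SEM = 16.000·√(1 − 0.745) ≈ 8.087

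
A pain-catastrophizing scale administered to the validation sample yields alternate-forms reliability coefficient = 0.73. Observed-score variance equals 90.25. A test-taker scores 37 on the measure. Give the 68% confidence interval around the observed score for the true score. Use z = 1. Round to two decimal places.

SD = √90.25 = 9.500
SEM = 9.500 * √(1 − 0.730) = 9.500 * √0.270 ≈ 9.500 * 0.520 ≈ 4.936
Margin = 1 * 4.936 ≈ 4.936
Interval: (32.064, 41.936)

[32.06, 41.94]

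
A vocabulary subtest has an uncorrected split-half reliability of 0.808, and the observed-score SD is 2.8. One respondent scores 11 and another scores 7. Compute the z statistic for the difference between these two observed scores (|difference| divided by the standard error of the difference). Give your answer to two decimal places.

3.10

r_full = 2·0.808 / (1 + 0.808) ≈ 0.894
SEM = 2.800 × √(1 − 0.894) = 2.800 × √0.106 ≈ 2.800 × 0.326 ≈ 0.912
SE_diff = √2 × SEM ≈ 1.290
z = |11 − 7| / 1.290 = 4 / 1.290 ≈ 3.100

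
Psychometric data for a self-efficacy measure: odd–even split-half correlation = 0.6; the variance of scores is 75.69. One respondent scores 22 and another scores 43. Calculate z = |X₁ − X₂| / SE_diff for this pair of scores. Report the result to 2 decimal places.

3.41

SD = √75.69 ≃ 8.7000
Full-length reliability (Spearman-Brown) = 2(0.6)/(1+0.6) ≃ 0.7500
SEM = 8.7000 · √(1 − 0.7500) = 8.7000 · √0.2500 ≃ 8.7000 · 0.5000 ≃ 4.3500
Standard error of the difference = 4.3500·√2 ≃ 6.1518
z = 21 / 6.1518 ≃ 3.4136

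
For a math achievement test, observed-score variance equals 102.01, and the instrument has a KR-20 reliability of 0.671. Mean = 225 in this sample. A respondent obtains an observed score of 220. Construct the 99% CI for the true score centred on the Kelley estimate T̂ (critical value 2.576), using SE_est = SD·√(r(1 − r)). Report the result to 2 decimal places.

[209.42, 233.87]

σ = 102.01^(1/2) = 10.100
Estimated true score = 0.671*220 + (1 − 0.671)*225 ≈ 221.645
SE_est = 10.100*√(0.671*0.329) ≈ 4.745
99% CI: 221.645 ± 12.224 ≈ (209.421, 233.869)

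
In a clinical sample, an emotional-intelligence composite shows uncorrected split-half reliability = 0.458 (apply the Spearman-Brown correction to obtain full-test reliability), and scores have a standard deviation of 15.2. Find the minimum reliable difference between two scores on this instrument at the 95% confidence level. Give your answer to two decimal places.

Spearman-Brown: r = 2(0.458) / (1 + 0.458) = 0.9160 / 1.4580 ≃ 0.6283
SEM = 15.2000*√(1 − 0.6283) ≃ 9.2675
Standard error of the difference = 9.2675·√2 ≃ 13.1063
Smallest detectable difference = 1.96*13.1063 ≃ 25.6883

25.69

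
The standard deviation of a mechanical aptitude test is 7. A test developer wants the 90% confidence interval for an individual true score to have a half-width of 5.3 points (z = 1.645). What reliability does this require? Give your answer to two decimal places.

0.79

Required SEM = 5.3 / 1.645 ≃ 3.2219
r = 1 − (3.2219/7)² ≃ 1 − 0.2118 ≃ 0.7882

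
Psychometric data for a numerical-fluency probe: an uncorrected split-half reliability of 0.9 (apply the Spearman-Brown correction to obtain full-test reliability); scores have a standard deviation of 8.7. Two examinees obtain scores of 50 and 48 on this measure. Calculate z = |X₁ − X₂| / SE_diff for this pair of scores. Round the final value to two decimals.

0.71

Full-length reliability (Spearman-Brown) = 2(0.9)/(1+0.9) ≈ 0.9474
SEM = 8.7000 · √(1 − 0.9474) = 8.7000 · √0.0526 ≈ 8.7000 · 0.2294 ≈ 1.9959
Standard error of the difference = 1.9959·√2 ≈ 2.8227
z = |50 − 48| / 2.8227 = 2 / 2.8227 ≈ 0.7086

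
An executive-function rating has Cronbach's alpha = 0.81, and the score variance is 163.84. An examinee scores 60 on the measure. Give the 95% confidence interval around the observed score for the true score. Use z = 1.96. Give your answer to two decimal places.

σ = 163.84^(1/2) = 12.8000
SEM = 12.8000*√(1 − 0.8100) ≈ 5.5794
1.96 * SEM ≈ 10.9356
Interval: (49.0644, 70.9356)

[49.06, 70.94]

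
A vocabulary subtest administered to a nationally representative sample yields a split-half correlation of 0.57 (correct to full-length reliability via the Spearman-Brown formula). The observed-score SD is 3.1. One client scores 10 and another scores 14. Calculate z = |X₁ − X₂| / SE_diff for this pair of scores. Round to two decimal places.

1.74

Full-length reliability (Spearman-Brown) = 2(0.57)/(1+0.57) ≈ 0.726
The standard error of measurement is 3.100×√(1 − 0.726) ≈ 3.100×0.523 ≈ 1.622.
SE_diff = √2 × SEM ≈ 2.294
z = |10 − 14| / 2.294 = 4 / 2.294 ≈ 1.743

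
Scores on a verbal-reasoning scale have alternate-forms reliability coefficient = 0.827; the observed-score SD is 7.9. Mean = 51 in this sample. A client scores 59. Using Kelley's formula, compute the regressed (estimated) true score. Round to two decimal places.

57.62

T̂ = 0.827(59) + 0.173(51) ≃ 57.616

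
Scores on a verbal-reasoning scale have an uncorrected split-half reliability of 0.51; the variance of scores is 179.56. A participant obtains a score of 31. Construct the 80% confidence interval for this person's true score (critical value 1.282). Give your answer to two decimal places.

σ = 179.56^(1/2) = 13.400
Full-length reliability (Spearman-Brown) = 2(0.51)/(1+0.51) ≈ 0.675
SEM = 13.400 × √(1 − 0.675) = 13.400 × √0.325 ≈ 13.400 × 0.570 ≈ 7.633
Margin = 1.282 × 7.633 ≈ 9.786
Interval: (21.214, 40.786)

[21.21, 40.79]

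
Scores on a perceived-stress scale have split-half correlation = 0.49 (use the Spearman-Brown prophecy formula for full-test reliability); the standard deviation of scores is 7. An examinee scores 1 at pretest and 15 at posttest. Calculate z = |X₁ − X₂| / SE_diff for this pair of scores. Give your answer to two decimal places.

Spearman-Brown: r = 2(0.49) / (1 + 0.49) = 0.9800 / 1.4900 ≈ 0.6577
SEM = 7.0000 · √(1 − 0.6577) = 7.0000 · √0.3423 ≈ 7.0000 · 0.5850 ≈ 4.0953
SE_diff = SEM · √2 ≈ 4.0953 · 1.4142 ≈ 5.7917
z = |1 − 15| / 5.7917 = 14 / 5.7917 ≈ 2.4173

2.42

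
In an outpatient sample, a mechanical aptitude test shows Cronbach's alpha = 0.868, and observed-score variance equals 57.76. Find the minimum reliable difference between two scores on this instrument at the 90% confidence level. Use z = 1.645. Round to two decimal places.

σ = 57.76^(1/2) = 7.6000
SEM = 7.6000 · √(1 − 0.8680) = 7.6000 · √0.1320 ≃ 7.6000 · 0.3633 ≃ 2.7612
SE_diff = √2 · SEM ≃ 3.9050
Smallest detectable difference = 1.645·3.9050 ≃ 6.4236

6.42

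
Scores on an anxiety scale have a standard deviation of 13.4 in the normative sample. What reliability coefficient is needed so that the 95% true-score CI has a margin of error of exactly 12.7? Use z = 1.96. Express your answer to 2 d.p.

SEM needed = half-width / z = 12.7/1.96 ≈ 6.4796
Required reliability = 1 − (SEM/SD)² = 1 − 0.2338 ≈ 0.7662

0.77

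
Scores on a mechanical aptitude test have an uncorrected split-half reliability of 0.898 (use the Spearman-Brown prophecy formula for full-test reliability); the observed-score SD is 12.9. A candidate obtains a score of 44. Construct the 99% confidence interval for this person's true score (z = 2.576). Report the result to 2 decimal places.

[36.30, 51.70]

Full-length reliability (Spearman-Brown) = 2(0.898)/(1+0.898) ≃ 0.94626
The standard error of measurement is 12.90000·√(1 − 0.94626) ≃ 12.90000·0.23182 ≃ 2.99049.
Half-width = 2.576·2.99049 ≃ 7.70349
CI = 44 ± 7.70349 → [36.29651, 51.70349]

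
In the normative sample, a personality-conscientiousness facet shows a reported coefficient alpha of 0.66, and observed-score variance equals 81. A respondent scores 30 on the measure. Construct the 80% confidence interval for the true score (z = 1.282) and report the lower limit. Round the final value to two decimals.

23.27

SD = √81 ≈ 9.00000
SEM = 9.00000 * √(1 − 0.66000) = 9.00000 * √0.34000 ≈ 9.00000 * 0.58310 ≈ 5.24786
Margin = 1.282 * 5.24786 ≈ 6.72775
Lower bound: 30 − 6.72775 = 23.27225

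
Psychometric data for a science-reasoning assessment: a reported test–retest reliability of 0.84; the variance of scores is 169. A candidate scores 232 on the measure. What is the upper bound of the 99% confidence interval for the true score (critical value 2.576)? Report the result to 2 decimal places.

245.40

σ = 169^(1/2) = 13.00000
The standard error of measurement is 13.00000·√(1 − 0.84000) ≈ 13.00000·0.40000 ≈ 5.20000.
2.576 · SEM ≈ 13.39520
Upper bound: 232 + 13.39520 = 245.39520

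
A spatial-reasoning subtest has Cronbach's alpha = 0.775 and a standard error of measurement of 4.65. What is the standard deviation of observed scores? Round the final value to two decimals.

SD = 4.65 / √(1 − 0.775) ≃ 9.80306

9.80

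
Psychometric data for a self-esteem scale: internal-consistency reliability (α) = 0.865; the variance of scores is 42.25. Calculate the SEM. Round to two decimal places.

2.39

SD = √42.25 = 6.50000
SEM = 6.50000 · √(1 − 0.86500) = 6.50000 · √0.13500 ≈ 6.50000 · 0.36742 ≈ 2.38825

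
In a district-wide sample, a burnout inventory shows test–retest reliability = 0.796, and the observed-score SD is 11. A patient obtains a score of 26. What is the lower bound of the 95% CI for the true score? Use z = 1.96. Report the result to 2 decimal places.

SEM = 11.000 × √(1 − 0.796) = 11.000 × √0.204 ≈ 11.000 × 0.452 ≈ 4.968
1.96 × SEM ≈ 9.738
Lower bound: 26 − 9.738 = 16.262

16.26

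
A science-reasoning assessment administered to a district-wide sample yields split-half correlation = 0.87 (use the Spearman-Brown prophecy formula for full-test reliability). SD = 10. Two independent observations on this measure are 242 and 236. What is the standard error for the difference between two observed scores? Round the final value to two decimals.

Spearman-Brown: r = 2(0.87) / (1 + 0.87) = 1.7400 / 1.8700 ≈ 0.9305
The standard error of measurement is 10.0000×√(1 − 0.9305) ≈ 10.0000×0.2637 ≈ 2.6366.
SE_diff = √2 × SEM ≈ 3.7288

3.73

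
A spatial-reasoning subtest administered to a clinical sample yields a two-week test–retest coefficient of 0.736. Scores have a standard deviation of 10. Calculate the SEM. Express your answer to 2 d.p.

The standard error of measurement is 10.000×√(1 − 0.736) ≈ 10.000×0.514 ≈ 5.138.

5.14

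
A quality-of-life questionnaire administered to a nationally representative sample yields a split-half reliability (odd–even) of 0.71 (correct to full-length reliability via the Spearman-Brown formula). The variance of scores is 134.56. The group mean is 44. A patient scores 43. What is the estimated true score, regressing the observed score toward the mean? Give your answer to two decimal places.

Spearman-Brown: r = 2(0.71) / (1 + 0.71) = 1.4200 / 1.7100 ≈ 0.8304
Estimated true score = 0.8304*43 + (1 − 0.8304)*44 ≈ 43.1696

43.17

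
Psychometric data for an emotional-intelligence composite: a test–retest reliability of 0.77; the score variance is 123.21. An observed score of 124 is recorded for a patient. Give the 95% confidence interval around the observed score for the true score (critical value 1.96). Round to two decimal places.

[113.57, 134.43]

σ = 123.21^(1/2) = 11.1000
SEM = 11.1000 · √(1 − 0.7700) = 11.1000 · √0.2300 ≈ 11.1000 · 0.4796 ≈ 5.3234
1.96 · SEM ≈ 10.4338
95% CI: 124 ± 10.4338 = [113.5662, 134.4338]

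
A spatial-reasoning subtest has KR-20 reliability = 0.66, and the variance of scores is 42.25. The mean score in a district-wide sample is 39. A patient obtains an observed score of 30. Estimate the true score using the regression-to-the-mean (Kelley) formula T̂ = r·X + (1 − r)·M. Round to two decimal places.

Estimated true score = 0.66000·30 + (1 − 0.66000)·39 ≈ 33.06000

33.06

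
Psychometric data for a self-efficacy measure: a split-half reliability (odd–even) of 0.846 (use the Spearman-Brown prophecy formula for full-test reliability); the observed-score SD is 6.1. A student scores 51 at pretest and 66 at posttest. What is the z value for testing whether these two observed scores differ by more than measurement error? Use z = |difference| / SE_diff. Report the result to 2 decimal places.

6.02

Spearman-Brown: r = 2(0.846) / (1 + 0.846) = 1.6920 / 1.8460 ≃ 0.9166
SEM = 6.1000 × √(1 − 0.9166) = 6.1000 × √0.0834 ≃ 6.1000 × 0.2888 ≃ 1.7619
Standard error of the difference = 1.7619·√2 ≃ 2.4917
z = |51 − 66| / 2.4917 = 15 / 2.4917 ≃ 6.0201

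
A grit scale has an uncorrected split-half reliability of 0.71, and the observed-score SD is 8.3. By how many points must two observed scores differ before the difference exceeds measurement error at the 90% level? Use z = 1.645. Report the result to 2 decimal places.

7.95

r_full = 2·0.71 / (1 + 0.71) ≈ 0.830
SEM = 8.300 * √(1 − 0.830) = 8.300 * √0.170 ≈ 8.300 * 0.412 ≈ 3.418
SE_diff = SEM * √2 ≈ 3.418 * 1.414 ≈ 4.834
Smallest detectable difference = 1.645*4.834 ≈ 7.952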